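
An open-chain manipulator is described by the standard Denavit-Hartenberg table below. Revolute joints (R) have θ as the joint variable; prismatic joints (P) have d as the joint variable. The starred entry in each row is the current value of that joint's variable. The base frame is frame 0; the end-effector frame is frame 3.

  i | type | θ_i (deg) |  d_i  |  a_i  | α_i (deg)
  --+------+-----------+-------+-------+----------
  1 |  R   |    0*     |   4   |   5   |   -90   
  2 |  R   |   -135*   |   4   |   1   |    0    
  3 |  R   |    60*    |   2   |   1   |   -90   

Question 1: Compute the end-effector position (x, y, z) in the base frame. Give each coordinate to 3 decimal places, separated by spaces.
4.552 6.000 5.673

after link 1: o_1 = (5.0000, 0.0000, 4.0000)
after link 2: o_2 = (4.2929, 4.0000, 4.7071)
after link 3: o_3 = (4.5517, 6.0000, 5.6730)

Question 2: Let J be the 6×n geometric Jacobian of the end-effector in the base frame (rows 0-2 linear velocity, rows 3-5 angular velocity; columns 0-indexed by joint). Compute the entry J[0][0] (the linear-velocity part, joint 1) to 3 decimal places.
-6.000

axis z_0 = ẑ; lever o_n−o_0 = (4.5517,6.0000,5.6730)
cross product → J_v[:, 0] = (-6.0000,4.5517,0.0000)
J_ω[:, 0] = z_0
entry J[0][0] = -6.0000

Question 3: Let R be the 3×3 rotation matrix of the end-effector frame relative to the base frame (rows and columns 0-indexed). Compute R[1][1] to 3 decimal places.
-1.000

End-effector y-axis (col 1 of R) = (0.0000,-1.0000,-0.0000)
R[1][1] = -1.0000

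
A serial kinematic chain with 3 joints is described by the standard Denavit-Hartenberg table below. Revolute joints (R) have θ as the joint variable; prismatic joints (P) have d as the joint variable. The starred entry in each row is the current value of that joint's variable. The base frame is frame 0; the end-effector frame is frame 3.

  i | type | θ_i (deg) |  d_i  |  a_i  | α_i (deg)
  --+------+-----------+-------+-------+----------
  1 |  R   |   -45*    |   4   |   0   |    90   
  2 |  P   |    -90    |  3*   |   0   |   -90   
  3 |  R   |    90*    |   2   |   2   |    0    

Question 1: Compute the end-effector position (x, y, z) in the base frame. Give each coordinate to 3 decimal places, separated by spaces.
after link 1: o_1 = (0.0000, 0.0000, 4.0000)
after link 2: o_2 = (-2.1213, -2.1213, 4.0000)
after link 3: o_3 = (0.7071, -2.1213, 4.0000)

0.707 -2.121 4.000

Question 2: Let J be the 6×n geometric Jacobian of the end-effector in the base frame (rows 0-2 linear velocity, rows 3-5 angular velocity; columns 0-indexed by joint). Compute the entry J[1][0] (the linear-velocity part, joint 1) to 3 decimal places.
axis z_0 = ẑ; lever o_n−o_0 = (0.7071,-2.1213,4.0000)
cross product → J_v[:, 0] = (2.1213,0.7071,-0.0000)
J_ω[:, 0] = z_0
entry J[1][0] = 0.7071

0.707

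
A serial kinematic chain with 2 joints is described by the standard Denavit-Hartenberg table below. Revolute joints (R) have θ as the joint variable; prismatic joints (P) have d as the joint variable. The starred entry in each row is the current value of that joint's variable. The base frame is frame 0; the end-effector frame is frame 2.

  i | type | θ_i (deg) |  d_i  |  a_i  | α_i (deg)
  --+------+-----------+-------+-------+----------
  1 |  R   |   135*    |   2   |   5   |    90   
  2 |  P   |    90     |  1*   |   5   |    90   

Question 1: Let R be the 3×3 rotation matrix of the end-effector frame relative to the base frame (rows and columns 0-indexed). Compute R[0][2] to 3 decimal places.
-0.707

End-effector z-axis (col 2 of R) = (-0.7071,0.7071,-0.0000)
R[0][2] = -0.7071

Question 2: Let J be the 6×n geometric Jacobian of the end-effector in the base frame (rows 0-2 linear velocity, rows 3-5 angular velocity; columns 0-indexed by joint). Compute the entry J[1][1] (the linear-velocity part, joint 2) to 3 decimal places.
prismatic axis z_1 = (0.7071,0.7071,0.0000)
J_v[:, 1] = z_1; J_ω[:, 1] = (0,0,0)
entry J[1][1] = 0.7071

0.707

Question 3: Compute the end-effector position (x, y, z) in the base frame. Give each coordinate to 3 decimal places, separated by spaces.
after link 1: o_1 = (-3.5355, 3.5355, 2.0000)
after link 2: o_2 = (-2.8284, 4.2426, 7.0000)

-2.828 4.243 7.000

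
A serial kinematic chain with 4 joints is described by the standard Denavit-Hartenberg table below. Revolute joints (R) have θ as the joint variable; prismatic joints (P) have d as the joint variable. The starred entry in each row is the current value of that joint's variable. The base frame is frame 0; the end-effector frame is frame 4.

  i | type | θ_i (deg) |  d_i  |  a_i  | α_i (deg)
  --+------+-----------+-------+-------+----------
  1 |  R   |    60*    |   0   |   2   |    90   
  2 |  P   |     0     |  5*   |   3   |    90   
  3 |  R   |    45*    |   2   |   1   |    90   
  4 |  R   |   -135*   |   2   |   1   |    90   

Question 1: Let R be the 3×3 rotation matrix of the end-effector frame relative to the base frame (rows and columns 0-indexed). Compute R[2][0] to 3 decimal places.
End-effector x-axis (col 0 of R) = (-0.6830,-0.1830,0.7071)
R[2][0] = 0.7071

0.707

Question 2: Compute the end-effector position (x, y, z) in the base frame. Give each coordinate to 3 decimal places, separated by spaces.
after link 1: o_1 = (1.0000, 1.7321, 0.0000)
after link 2: o_2 = (6.8301, 1.8301, 0.0000)
after link 3: o_3 = (7.7961, 2.0889, -2.0000)
after link 4: o_4 = (6.5954, 3.8378, -1.2929)

6.595 3.838 -1.293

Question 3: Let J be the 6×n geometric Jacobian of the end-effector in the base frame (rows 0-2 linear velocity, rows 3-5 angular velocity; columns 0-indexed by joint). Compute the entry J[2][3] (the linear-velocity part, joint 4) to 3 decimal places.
axis z_3 = (-0.2588,0.9659,-0.0000); lever o_n−o_3 = (-1.2007,1.7488,0.7071)
cross product → J_v[:, 3] = (0.6830,0.1830,0.7071)
J_ω[:, 3] = z_3
entry J[2][3] = 0.7071

0.707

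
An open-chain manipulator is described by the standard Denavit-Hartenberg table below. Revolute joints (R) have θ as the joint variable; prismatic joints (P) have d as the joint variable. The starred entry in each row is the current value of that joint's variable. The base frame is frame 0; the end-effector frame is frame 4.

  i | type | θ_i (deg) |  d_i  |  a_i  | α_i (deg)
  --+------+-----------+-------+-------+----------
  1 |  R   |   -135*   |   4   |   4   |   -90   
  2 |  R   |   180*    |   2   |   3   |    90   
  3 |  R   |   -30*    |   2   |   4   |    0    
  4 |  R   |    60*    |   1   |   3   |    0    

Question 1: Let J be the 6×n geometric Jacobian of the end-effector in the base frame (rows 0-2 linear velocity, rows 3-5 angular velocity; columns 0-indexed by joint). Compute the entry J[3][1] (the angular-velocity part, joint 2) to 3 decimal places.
axis z_1 = (0.7071,-0.7071,0.0000); lever o_n−o_1 = (7.4686,5.3473,-3.0000)
cross product → J_v[:, 1] = (2.1213,2.1213,9.0622)
J_ω[:, 1] = z_1
entry J[3][1] = 0.7071

0.707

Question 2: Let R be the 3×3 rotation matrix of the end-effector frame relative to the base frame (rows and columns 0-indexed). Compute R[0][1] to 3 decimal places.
0.259

End-effector y-axis (col 1 of R) = (0.2588,-0.9659,0.0000)
R[0][1] = 0.2588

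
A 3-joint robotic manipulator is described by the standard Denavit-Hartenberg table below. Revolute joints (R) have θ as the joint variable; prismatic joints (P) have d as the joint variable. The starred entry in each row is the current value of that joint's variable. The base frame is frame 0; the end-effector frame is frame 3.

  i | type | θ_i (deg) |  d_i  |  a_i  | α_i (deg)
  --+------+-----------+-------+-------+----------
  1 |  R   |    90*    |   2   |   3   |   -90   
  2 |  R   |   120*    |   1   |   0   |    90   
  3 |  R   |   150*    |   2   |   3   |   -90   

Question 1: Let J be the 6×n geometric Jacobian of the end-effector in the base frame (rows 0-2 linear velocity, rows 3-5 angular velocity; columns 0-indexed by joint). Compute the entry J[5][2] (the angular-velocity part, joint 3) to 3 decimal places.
-0.500

axis z_2 = (-0.0000,0.8660,-0.5000); lever o_n−o_2 = (-1.5000,3.0311,1.2500)
cross product → J_v[:, 2] = (2.5981,0.7500,1.2990)
J_ω[:, 2] = z_2
entry J[5][2] = -0.5000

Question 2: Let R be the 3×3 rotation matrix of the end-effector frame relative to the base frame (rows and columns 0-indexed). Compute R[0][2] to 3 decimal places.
End-effector z-axis (col 2 of R) = (0.8660,0.2500,0.4330)
R[0][2] = 0.8660

0.866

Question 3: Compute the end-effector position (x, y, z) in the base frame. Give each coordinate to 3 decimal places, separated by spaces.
after link 1: o_1 = (0.0000, 3.0000, 2.0000)
after link 2: o_2 = (-1.0000, 3.0000, 2.0000)
after link 3: o_3 = (-2.5000, 6.0311, 3.2500)

-2.500 6.031 3.250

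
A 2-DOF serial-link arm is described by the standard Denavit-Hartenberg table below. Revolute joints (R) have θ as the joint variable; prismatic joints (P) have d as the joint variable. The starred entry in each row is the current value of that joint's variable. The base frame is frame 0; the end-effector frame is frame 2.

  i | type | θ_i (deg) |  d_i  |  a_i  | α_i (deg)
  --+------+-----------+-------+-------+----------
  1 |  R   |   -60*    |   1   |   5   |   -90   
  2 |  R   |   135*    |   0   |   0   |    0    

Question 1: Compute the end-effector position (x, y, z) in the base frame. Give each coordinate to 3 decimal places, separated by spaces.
after link 1: o_1 = (2.5000, -4.3301, 1.0000)
after link 2: o_2 = (2.5000, -4.3301, 1.0000)

2.500 -4.330 1.000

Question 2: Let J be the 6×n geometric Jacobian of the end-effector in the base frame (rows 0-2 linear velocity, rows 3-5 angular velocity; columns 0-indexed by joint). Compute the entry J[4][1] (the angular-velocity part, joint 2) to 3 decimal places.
0.500

axis z_1 = (0.8660,0.5000,0.0000); lever o_n−o_1 = (0.0000,0.0000,0.0000)
cross product → J_v[:, 1] = (0.0000,0.0000,0.0000)
J_ω[:, 1] = z_1
entry J[4][1] = 0.5000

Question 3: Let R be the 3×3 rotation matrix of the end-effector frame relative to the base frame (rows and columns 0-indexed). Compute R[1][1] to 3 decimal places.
0.612

End-effector y-axis (col 1 of R) = (-0.3536,0.6124,0.7071)
R[1][1] = 0.6124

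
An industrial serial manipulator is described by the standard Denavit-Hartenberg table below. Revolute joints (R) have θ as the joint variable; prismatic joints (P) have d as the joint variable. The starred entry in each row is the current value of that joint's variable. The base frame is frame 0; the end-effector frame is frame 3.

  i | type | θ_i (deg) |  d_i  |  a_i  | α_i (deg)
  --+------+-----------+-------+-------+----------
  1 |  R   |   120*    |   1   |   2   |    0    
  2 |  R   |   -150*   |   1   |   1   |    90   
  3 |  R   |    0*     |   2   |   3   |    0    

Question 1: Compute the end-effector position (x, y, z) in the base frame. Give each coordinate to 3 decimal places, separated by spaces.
after link 1: o_1 = (-1.0000, 1.7321, 1.0000)
after link 2: o_2 = (-0.1340, 1.2321, 2.0000)
after link 3: o_3 = (1.4641, -2.0000, 2.0000)

1.464 -2.000 2.000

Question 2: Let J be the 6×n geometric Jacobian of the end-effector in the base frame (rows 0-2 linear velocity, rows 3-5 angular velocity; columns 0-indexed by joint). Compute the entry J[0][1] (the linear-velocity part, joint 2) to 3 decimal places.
axis z_1 = (0.0000,0.0000,1.0000); lever o_n−o_1 = (2.4641,-3.7321,1.0000)
cross product → J_v[:, 1] = (3.7321,2.4641,-0.0000)
J_ω[:, 1] = z_1
entry J[0][1] = 3.7321

3.732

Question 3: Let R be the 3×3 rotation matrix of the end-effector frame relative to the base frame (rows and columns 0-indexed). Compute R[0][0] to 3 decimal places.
0.866

End-effector x-axis (col 0 of R) = (0.8660,-0.5000,0.0000)
R[0][0] = 0.8660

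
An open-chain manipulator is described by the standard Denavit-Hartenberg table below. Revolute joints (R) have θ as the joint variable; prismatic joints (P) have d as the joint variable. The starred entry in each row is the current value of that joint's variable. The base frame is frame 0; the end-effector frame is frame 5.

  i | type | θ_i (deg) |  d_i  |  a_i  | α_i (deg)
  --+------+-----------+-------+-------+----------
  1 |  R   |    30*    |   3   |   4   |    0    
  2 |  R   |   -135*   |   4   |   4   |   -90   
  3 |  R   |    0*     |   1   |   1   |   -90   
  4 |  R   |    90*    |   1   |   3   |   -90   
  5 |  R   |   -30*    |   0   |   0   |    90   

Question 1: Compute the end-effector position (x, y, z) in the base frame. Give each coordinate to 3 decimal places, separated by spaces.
0.238 -2.312 6.000

after link 1: o_1 = (3.4641, 2.0000, 3.0000)
after link 2: o_2 = (2.4288, -1.8637, 7.0000)
after link 3: o_3 = (3.1359, -3.0884, 7.0000)
after link 4: o_4 = (0.2382, -2.3120, 6.0000)
after link 5: o_5 = (0.2382, -2.3120, 6.0000)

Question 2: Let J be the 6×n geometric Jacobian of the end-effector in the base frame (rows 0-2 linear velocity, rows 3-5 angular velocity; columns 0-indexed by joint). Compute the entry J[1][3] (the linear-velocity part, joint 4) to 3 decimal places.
axis z_3 = (0.0000,-0.0000,-1.0000); lever o_n−o_3 = (-2.8978,0.7765,-1.0000)
cross product → J_v[:, 3] = (0.7765,2.8978,0.0000)
J_ω[:, 3] = z_3
entry J[1][3] = 2.8978

2.898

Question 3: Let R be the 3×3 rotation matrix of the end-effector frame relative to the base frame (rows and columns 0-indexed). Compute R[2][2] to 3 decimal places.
-0.866

End-effector z-axis (col 2 of R) = (0.4830,-0.1294,-0.8660)
R[2][2] = -0.8660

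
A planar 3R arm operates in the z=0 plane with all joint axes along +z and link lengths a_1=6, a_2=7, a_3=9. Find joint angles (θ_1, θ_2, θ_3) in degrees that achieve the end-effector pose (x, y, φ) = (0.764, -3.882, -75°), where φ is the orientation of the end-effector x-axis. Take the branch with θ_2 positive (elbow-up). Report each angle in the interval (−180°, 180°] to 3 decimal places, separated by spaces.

29.999 135.004 119.997

wrist centre = target − a_3·(cos φ, sin φ) = (-1.5654, 4.8113)
cos θ_2 = (25.5993−6²−7²)/(2·6·7) = -0.7072; θ_2 = 135.0036° (elbow-up)
β = atan2(4.8113,-1.5654) = 108.0223°; ψ = atan2(4.9494,1.0499) = 78.0232°
θ_1 = β − ψ = 29.9992°
θ_3 = φ − θ_1 − θ_2 = 119.9972° (wrapped to (-180°,180°])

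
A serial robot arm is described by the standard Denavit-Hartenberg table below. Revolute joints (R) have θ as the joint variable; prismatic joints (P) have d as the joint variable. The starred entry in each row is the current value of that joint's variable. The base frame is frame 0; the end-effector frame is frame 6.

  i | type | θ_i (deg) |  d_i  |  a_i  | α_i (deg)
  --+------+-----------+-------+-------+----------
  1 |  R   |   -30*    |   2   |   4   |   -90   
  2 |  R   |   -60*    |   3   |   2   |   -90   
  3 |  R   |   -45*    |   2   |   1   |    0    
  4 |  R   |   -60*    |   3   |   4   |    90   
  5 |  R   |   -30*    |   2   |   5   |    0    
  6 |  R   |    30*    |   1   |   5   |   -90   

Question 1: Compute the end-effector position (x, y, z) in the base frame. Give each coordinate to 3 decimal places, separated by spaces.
after link 1: o_1 = (3.4641, -2.0000, 2.0000)
after link 2: o_2 = (5.8301, 0.0981, 3.7321)
after link 3: o_3 = (7.9899, -0.3324, 3.3444)
after link 4: o_4 = (11.7234, 1.9735, 0.9478)
after link 5: o_5 = (10.3591, 6.9931, -0.4458)
after link 6: o_6 = (11.6659, 11.5165, -2.4030)

11.666 11.517 -2.403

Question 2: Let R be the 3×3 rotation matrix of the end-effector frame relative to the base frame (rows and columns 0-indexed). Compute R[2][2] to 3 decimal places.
-0.500

End-effector z-axis (col 2 of R) = (0.7500,-0.4330,-0.5000)
R[2][2] = -0.5000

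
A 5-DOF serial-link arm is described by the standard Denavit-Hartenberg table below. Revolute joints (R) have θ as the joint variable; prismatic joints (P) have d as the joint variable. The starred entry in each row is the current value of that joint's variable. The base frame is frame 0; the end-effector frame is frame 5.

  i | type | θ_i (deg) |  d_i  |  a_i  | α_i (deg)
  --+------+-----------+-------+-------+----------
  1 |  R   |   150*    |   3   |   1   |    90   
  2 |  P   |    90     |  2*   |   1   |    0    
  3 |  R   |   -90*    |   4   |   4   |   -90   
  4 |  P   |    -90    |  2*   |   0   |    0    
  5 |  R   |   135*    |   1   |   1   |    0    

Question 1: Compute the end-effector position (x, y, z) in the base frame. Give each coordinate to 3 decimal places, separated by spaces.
after link 1: o_1 = (-0.8660, 0.5000, 3.0000)
after link 2: o_2 = (0.1340, 2.2321, 4.0000)
after link 3: o_3 = (-1.3301, 7.6962, 4.0000)
after link 4: o_4 = (-1.3301, 7.6962, 6.0000)
after link 5: o_5 = (-2.2961, 7.4373, 7.0000)

-2.296 7.437 7.000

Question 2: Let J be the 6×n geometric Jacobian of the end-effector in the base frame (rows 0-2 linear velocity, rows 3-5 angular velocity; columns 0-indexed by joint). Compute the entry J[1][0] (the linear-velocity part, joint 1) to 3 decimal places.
-2.296

axis z_0 = ẑ; lever o_n−o_0 = (-2.2961,7.4373,7.0000)
cross product → J_v[:, 0] = (-7.4373,-2.2961,0.0000)
J_ω[:, 0] = z_0
entry J[1][0] = -2.2961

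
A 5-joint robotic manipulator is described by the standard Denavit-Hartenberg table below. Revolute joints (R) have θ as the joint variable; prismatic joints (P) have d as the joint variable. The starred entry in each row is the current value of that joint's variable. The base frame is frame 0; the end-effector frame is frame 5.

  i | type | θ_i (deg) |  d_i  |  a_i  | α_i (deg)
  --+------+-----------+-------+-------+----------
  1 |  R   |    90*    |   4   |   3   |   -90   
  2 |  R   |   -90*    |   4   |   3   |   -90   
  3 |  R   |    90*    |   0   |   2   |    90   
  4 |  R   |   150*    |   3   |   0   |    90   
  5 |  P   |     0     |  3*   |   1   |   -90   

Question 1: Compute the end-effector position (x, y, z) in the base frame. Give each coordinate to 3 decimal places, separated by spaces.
after link 1: o_1 = (0.0000, 3.0000, 4.0000)
after link 2: o_2 = (-4.0000, 3.0000, 7.0000)
after link 3: o_3 = (-2.0000, 3.0000, 7.0000)
after link 4: o_4 = (-2.0000, 3.0000, 10.0000)
after link 5: o_5 = (-1.3660, 6.0981, 10.0000)

-1.366 6.098 10.000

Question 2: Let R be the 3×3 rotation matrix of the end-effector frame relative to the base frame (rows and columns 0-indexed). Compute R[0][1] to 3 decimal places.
-0.500

End-effector y-axis (col 1 of R) = (-0.5000,-0.8660,0.0000)
R[0][1] = -0.5000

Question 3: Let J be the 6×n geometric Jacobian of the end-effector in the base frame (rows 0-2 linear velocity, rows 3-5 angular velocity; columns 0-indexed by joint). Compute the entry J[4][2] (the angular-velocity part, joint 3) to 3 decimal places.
axis z_2 = (-0.0000,1.0000,-0.0000); lever o_n−o_2 = (2.6340,3.0981,3.0000)
cross product → J_v[:, 2] = (3.0000,-0.0000,-2.6340)
J_ω[:, 2] = z_2
entry J[4][2] = 1.0000

1.000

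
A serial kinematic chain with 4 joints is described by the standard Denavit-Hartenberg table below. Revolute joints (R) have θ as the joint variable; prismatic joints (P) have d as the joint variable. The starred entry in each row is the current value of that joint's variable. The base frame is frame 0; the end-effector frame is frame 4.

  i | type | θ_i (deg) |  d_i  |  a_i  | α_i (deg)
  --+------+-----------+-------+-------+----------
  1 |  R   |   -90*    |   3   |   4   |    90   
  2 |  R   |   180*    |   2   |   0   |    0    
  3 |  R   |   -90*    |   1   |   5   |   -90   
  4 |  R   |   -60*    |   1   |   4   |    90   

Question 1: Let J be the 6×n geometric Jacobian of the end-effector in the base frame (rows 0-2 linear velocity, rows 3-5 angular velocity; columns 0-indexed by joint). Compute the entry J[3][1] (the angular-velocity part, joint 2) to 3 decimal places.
axis z_1 = (-1.0000,-0.0000,0.0000); lever o_n−o_1 = (-6.4641,1.0000,7.0000)
cross product → J_v[:, 1] = (-0.0000,7.0000,-1.0000)
J_ω[:, 1] = z_1
entry J[3][1] = -1.0000

-1.000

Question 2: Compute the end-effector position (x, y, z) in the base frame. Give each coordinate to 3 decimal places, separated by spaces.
after link 1: o_1 = (0.0000, -4.0000, 3.0000)
after link 2: o_2 = (-2.0000, -4.0000, 3.0000)
after link 3: o_3 = (-3.0000, -4.0000, 8.0000)
after link 4: o_4 = (-6.4641, -3.0000, 10.0000)

-6.464 -3.000 10.000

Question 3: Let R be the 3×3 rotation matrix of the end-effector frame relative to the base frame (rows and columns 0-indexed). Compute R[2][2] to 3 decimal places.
-0.866

End-effector z-axis (col 2 of R) = (-0.5000,0.0000,-0.8660)
R[2][2] = -0.8660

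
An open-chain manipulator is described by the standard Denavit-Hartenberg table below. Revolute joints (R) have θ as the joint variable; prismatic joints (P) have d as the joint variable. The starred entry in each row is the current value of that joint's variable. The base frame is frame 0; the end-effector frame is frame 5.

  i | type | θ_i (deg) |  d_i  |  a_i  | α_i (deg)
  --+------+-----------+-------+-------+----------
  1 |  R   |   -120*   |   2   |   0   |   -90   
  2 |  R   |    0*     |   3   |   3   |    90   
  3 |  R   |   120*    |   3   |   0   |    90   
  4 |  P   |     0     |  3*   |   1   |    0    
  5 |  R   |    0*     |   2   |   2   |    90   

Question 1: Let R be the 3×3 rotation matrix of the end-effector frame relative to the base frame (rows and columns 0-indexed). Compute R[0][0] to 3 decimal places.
1.000

End-effector x-axis (col 0 of R) = (1.0000,0.0000,0.0000)
R[0][0] = 1.0000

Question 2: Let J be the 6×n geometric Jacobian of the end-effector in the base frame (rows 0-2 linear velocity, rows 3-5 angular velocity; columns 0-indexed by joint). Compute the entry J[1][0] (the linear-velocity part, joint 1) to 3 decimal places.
axis z_0 = ẑ; lever o_n−o_0 = (4.0981,-9.0981,5.0000)
cross product → J_v[:, 0] = (9.0981,4.0981,-0.0000)
J_ω[:, 0] = z_0
entry J[1][0] = 4.0981

4.098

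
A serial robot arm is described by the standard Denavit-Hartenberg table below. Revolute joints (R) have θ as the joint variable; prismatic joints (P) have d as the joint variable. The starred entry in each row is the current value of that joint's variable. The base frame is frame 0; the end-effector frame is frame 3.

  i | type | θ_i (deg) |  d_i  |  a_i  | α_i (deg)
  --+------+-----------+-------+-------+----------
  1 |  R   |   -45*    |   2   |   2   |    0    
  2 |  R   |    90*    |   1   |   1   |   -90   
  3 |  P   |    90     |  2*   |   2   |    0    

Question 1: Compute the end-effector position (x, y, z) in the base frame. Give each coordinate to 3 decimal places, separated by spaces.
after link 1: o_1 = (1.4142, -1.4142, 2.0000)
after link 2: o_2 = (2.1213, -0.7071, 3.0000)
after link 3: o_3 = (0.7071, 0.7071, 1.0000)

0.707 0.707 1.000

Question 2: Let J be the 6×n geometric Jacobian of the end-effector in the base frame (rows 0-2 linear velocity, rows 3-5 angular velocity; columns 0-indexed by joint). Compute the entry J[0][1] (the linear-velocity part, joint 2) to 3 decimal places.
axis z_1 = (0.0000,0.0000,1.0000); lever o_n−o_1 = (-0.7071,2.1213,-1.0000)
cross product → J_v[:, 1] = (-2.1213,-0.7071,0.0000)
J_ω[:, 1] = z_1
entry J[0][1] = -2.1213

-2.121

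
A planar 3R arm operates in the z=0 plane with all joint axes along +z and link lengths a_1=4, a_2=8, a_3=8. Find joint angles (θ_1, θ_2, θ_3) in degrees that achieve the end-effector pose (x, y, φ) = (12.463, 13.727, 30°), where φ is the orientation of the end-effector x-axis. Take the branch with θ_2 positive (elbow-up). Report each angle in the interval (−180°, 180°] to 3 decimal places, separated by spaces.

29.993 45.008 -45.001

wrist centre = target − a_3·(cos φ, sin φ) = (5.5348, 9.7270)
cos θ_2 = (125.2485−4²−8²)/(2·4·8) = 0.7070; θ_2 = 45.0080° (elbow-up)
β = atan2(9.7270,5.5348) = 60.3595°; ψ = atan2(5.6576,9.6561) = 30.3667°
θ_1 = β − ψ = 29.9928°
θ_3 = φ − θ_1 − θ_2 = -45.0008° (wrapped to (-180°,180°])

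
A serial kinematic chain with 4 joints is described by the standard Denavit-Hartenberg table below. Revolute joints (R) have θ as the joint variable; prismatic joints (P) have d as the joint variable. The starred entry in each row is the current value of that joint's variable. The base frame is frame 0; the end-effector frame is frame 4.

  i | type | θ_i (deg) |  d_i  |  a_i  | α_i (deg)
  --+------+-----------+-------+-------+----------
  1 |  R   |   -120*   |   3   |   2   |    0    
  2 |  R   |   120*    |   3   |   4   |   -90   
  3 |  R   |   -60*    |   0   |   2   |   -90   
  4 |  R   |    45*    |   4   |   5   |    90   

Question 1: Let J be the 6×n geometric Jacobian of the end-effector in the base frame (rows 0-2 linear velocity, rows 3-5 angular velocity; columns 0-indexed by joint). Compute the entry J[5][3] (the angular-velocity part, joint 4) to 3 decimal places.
axis z_3 = (0.8660,0.0000,-0.5000); lever o_n−o_3 = (5.2319,-3.5355,1.0619)
cross product → J_v[:, 3] = (-1.7678,-3.5355,-3.0619)
J_ω[:, 3] = z_3
entry J[5][3] = -0.5000

-0.500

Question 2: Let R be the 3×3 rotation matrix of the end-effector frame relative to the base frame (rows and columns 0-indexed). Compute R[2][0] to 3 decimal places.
End-effector x-axis (col 0 of R) = (0.3536,-0.7071,0.6124)
R[2][0] = 0.6124

0.612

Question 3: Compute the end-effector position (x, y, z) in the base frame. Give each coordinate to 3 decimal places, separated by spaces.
after link 1: o_1 = (-1.0000, -1.7321, 3.0000)
after link 2: o_2 = (3.0000, -1.7321, 6.0000)
after link 3: o_3 = (4.0000, -1.7321, 7.7321)
after link 4: o_4 = (9.2319, -5.2676, 8.7939)

9.232 -5.268 8.794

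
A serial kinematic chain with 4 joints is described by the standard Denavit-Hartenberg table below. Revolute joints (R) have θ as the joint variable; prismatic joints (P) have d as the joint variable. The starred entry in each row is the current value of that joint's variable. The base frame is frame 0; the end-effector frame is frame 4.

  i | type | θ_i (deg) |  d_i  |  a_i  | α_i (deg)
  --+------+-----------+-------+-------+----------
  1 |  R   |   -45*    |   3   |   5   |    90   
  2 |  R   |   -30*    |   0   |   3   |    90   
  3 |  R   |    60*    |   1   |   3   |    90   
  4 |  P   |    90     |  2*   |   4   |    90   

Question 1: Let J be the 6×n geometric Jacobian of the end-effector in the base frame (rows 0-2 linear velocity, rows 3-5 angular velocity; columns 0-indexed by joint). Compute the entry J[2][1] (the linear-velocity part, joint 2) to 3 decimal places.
axis z_1 = (-0.7071,-0.7071,0.0000); lever o_n−o_1 = (0.9186,-3.1786,-7.4462)
cross product → J_v[:, 1] = (5.2652,-5.2652,2.8971)
J_ω[:, 1] = z_1
entry J[2][1] = 2.8971

2.897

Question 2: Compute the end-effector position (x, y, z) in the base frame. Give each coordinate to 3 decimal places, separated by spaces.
after link 1: o_1 = (3.5355, -3.5355, 3.0000)
after link 2: o_2 = (5.3727, -5.3727, 1.5000)
after link 3: o_3 = (4.1005, -7.7748, -0.1160)
after link 4: o_4 = (4.4541, -6.7141, -4.4462)

4.454 -6.714 -4.446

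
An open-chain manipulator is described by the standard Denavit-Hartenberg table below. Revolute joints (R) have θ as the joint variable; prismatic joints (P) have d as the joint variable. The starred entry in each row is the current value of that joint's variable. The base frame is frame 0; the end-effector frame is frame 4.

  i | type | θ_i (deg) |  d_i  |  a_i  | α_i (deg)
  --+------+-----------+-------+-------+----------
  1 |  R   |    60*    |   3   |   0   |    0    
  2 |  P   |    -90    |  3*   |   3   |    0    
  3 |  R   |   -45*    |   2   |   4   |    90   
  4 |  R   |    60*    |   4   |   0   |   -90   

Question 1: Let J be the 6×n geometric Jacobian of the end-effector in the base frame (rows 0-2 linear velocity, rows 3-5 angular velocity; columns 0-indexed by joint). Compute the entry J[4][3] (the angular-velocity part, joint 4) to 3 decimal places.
axis z_3 = (-0.9659,-0.2588,0.0000); lever o_n−o_3 = (-3.8637,-1.0353,0.0000)
cross product → J_v[:, 3] = (0.0000,-0.0000,-0.0000)
J_ω[:, 3] = z_3
entry J[4][3] = -0.2588

-0.259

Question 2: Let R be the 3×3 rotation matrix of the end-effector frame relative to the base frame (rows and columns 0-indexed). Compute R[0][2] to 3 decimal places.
-0.224

End-effector z-axis (col 2 of R) = (-0.2241,0.8365,0.5000)
R[0][2] = -0.2241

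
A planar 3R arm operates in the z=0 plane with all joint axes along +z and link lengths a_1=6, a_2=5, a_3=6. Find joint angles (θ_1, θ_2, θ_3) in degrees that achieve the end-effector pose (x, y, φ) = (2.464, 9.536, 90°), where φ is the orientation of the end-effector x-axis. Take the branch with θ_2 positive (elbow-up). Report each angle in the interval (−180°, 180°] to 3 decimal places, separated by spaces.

wrist centre = target − a_3·(cos φ, sin φ) = (2.4640, 3.5360)
cos θ_2 = (18.5746−6²−5²)/(2·6·5) = -0.7071; θ_2 = 134.9987° (elbow-up)
β = atan2(3.5360,2.4640) = 55.1300°; ψ = atan2(3.5356,2.4645) = 55.1211°
θ_1 = β − ψ = 0.0089°
θ_3 = φ − θ_1 − θ_2 = -45.0076° (wrapped to (-180°,180°])

0.009 134.999 -45.008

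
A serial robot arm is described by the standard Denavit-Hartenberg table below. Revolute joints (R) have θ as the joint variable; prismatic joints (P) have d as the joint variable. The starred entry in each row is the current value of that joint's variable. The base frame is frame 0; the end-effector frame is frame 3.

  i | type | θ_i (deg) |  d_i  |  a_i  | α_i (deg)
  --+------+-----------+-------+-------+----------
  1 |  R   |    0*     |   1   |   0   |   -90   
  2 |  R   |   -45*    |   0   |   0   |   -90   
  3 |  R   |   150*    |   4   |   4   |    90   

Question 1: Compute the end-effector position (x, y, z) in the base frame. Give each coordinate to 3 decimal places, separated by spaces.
after link 1: o_1 = (0.0000, 0.0000, 1.0000)
after link 2: o_2 = (0.0000, 0.0000, 1.0000)
after link 3: o_3 = (0.3789, -2.0000, -4.2779)

0.379 -2.000 -4.278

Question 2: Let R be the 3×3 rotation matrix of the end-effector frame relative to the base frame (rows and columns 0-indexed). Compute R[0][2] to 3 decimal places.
0.354

End-effector z-axis (col 2 of R) = (0.3536,-0.8660,0.3536)
R[0][2] = 0.3536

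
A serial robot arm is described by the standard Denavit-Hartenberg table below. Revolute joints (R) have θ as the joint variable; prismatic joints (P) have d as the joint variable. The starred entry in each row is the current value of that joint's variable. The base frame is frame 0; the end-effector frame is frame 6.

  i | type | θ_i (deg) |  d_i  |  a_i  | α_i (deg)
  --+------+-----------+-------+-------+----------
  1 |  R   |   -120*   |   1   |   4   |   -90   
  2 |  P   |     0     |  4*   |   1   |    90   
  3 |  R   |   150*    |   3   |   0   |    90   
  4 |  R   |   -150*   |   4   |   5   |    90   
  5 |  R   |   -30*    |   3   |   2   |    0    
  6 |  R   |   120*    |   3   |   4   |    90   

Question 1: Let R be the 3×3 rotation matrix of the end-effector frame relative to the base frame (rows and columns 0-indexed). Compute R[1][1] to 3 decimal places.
End-effector y-axis (col 1 of R) = (-0.4330,-0.2500,0.8660)
R[1][1] = -0.2500

-0.250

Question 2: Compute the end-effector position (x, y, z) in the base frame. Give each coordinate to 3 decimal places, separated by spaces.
after link 1: o_1 = (-2.0000, -3.4641, 1.0000)
after link 2: o_2 = (0.9641, -6.3301, 1.0000)
after link 3: o_3 = (0.9641, -6.3301, 4.0000)
after link 4: o_4 = (-0.7859, -11.9593, 1.5000)
after link 5: o_5 = (-3.8840, -12.5933, 3.2321)
after link 6: o_6 = (-3.1830, -16.8074, 5.8301)

-3.183 -16.807 5.830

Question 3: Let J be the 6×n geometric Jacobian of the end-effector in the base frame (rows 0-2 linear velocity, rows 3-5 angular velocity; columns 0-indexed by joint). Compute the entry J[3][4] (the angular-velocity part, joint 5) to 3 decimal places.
axis z_4 = (-0.4330,-0.2500,0.8660); lever o_n−o_4 = (-2.3971,-4.8481,4.3301)
cross product → J_v[:, 4] = (3.1160,-0.2010,1.5000)
J_ω[:, 4] = z_4
entry J[3][4] = -0.4330

-0.433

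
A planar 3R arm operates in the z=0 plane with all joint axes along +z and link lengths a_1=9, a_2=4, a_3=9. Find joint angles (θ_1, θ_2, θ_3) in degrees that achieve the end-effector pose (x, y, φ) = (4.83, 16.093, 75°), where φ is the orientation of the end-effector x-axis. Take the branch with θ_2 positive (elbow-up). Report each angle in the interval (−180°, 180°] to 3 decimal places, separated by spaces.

44.998 119.992 -89.991

wrist centre = target − a_3·(cos φ, sin φ) = (2.5006, 7.3997)
cos θ_2 = (61.0082−9²−4²)/(2·9·4) = -0.4999; θ_2 = 119.9924° (elbow-up)
β = atan2(7.3997,2.5006) = 71.3279°; ψ = atan2(3.4644,7.0005) = 26.3298°
θ_1 = β − ψ = 44.9982°
θ_3 = φ − θ_1 − θ_2 = -89.9906° (wrapped to (-180°,180°])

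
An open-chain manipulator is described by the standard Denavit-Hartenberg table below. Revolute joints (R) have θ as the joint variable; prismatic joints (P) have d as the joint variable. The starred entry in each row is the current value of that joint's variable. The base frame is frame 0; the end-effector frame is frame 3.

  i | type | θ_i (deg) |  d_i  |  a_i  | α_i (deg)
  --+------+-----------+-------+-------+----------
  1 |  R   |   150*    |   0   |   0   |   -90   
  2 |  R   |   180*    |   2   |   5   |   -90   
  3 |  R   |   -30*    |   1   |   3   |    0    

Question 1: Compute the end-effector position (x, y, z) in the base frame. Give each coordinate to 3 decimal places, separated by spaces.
4.830 -6.830 1.000

after link 1: o_1 = (0.0000, 0.0000, 0.0000)
after link 2: o_2 = (3.3301, -4.2321, -0.0000)
after link 3: o_3 = (4.8301, -6.8301, 1.0000)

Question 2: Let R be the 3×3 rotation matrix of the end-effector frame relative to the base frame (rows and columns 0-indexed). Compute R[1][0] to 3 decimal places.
-0.866

End-effector x-axis (col 0 of R) = (0.5000,-0.8660,-0.0000)
R[1][0] = -0.8660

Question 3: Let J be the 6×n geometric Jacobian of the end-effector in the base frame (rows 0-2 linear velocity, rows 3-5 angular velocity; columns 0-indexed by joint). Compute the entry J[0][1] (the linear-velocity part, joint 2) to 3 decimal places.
-0.866

axis z_1 = (-0.5000,-0.8660,0.0000); lever o_n−o_1 = (4.8301,-6.8301,1.0000)
cross product → J_v[:, 1] = (-0.8660,0.5000,7.5981)
J_ω[:, 1] = z_1
entry J[0][1] = -0.8660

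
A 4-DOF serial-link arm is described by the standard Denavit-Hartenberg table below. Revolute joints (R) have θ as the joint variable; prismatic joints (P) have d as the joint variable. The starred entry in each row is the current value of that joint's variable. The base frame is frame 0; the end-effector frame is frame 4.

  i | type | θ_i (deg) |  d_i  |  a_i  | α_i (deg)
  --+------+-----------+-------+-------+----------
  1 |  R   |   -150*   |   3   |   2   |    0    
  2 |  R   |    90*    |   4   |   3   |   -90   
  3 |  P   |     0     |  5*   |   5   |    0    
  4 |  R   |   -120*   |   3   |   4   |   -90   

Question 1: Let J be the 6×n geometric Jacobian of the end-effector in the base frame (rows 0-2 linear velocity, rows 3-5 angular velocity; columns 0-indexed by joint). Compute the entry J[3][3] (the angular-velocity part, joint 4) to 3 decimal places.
0.866

axis z_3 = (0.8660,0.5000,0.0000); lever o_n−o_3 = (1.5981,3.2321,3.4641)
cross product → J_v[:, 3] = (1.7321,-3.0000,2.0000)
J_ω[:, 3] = z_3
entry J[3][3] = 0.8660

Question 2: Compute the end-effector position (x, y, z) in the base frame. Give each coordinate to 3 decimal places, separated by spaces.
8.196 -2.196 10.464

after link 1: o_1 = (-1.7321, -1.0000, 3.0000)
after link 2: o_2 = (-0.2321, -3.5981, 7.0000)
after link 3: o_3 = (6.5981, -5.4282, 7.0000)
after link 4: o_4 = (8.1962, -2.1962, 10.4641)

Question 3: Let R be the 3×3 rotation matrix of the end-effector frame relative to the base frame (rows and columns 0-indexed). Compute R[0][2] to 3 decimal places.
0.433

End-effector z-axis (col 2 of R) = (0.4330,-0.7500,0.5000)
R[0][2] = 0.4330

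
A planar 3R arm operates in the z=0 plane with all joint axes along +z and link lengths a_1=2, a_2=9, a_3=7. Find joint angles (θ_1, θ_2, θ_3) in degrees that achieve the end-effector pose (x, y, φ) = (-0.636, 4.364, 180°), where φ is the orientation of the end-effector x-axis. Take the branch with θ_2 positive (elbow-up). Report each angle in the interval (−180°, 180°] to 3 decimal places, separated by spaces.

wrist centre = target − a_3·(cos φ, sin φ) = (6.3640, 4.3640)
cos θ_2 = (59.5450−2²−9²)/(2·2·9) = -0.7071; θ_2 = 134.9981° (elbow-up)
β = atan2(4.3640,6.3640) = 34.4397°; ψ = atan2(6.3642,-4.3638) = 124.4375°
θ_1 = β − ψ = -89.9978°
θ_3 = φ − θ_1 − θ_2 = 134.9996° (wrapped to (-180°,180°])

-89.998 134.998 135.000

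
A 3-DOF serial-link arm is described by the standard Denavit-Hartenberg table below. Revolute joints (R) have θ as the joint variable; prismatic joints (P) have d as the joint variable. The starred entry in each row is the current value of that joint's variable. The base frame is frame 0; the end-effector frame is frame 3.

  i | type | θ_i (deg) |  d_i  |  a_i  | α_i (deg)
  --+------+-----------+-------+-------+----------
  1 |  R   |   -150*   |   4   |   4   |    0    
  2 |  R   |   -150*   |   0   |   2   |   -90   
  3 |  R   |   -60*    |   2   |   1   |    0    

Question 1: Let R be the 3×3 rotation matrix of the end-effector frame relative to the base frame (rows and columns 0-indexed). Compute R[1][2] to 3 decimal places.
0.500

End-effector z-axis (col 2 of R) = (-0.8660,0.5000,0.0000)
R[1][2] = 0.5000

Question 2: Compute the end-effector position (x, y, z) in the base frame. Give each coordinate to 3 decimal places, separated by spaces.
-3.946 1.165 4.866

after link 1: o_1 = (-3.4641, -2.0000, 4.0000)
after link 2: o_2 = (-2.4641, -0.2679, 4.0000)
after link 3: o_3 = (-3.9462, 1.1651, 4.8660)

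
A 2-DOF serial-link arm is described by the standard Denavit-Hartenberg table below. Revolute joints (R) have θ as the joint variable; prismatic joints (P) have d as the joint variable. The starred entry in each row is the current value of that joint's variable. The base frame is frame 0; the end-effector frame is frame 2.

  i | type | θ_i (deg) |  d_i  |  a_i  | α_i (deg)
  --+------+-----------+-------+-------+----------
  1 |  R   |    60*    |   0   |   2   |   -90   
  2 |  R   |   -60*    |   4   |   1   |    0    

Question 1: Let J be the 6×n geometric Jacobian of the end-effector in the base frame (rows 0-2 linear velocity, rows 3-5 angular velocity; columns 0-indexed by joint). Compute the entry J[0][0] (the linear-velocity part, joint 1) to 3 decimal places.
axis z_0 = ẑ; lever o_n−o_0 = (-2.2141,4.1651,0.8660)
cross product → J_v[:, 0] = (-4.1651,-2.2141,0.0000)
J_ω[:, 0] = z_0
entry J[0][0] = -4.1651

-4.165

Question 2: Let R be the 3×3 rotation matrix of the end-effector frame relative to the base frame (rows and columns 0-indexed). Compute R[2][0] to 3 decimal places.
End-effector x-axis (col 0 of R) = (0.2500,0.4330,0.8660)
R[2][0] = 0.8660

0.866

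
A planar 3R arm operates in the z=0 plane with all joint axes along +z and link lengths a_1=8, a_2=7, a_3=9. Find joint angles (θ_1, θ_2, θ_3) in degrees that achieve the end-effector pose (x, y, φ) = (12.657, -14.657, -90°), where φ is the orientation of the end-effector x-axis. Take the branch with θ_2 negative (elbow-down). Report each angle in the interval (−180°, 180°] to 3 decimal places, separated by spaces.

-3.166 -44.996 -41.838

wrist centre = target − a_3·(cos φ, sin φ) = (12.6570, -5.6570)
cos θ_2 = (192.2013−8²−7²)/(2·8·7) = 0.7072; θ_2 = -44.9961° (elbow-down)
β = atan2(-5.6570,12.6570) = -24.0821°; ψ = atan2(-4.9494,12.9501) = -20.9164°
θ_1 = β − ψ = -3.1656°
θ_3 = φ − θ_1 − θ_2 = -41.8382° (wrapped to (-180°,180°])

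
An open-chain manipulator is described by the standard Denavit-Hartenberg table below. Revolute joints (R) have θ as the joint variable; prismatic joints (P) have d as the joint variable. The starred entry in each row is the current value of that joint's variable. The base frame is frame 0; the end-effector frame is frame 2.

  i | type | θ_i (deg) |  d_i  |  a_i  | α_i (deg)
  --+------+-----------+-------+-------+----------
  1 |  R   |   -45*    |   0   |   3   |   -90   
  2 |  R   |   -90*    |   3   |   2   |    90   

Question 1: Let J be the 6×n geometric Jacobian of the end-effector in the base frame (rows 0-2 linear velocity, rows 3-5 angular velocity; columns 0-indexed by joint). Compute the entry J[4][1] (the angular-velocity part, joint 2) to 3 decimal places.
axis z_1 = (0.7071,0.7071,0.0000); lever o_n−o_1 = (2.1213,2.1213,2.0000)
cross product → J_v[:, 1] = (1.4142,-1.4142,-0.0000)
J_ω[:, 1] = z_1
entry J[4][1] = 0.7071

0.707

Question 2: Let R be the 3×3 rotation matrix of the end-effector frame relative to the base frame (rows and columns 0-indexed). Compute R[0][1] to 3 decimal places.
0.707

End-effector y-axis (col 1 of R) = (0.7071,0.7071,0.0000)
R[0][1] = 0.7071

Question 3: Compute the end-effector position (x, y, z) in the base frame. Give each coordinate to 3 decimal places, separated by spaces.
after link 1: o_1 = (2.1213, -2.1213, 0.0000)
after link 2: o_2 = (4.2426, 0.0000, 2.0000)

4.243 0.000 2.000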